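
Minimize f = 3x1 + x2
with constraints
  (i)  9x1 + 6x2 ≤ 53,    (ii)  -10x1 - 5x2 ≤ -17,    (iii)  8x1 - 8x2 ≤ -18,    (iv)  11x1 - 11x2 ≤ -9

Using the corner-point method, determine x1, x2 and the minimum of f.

x1 = -163/15, x2 = 377/15, minimum f = -112/15

Extreme points and f = 3x1 + x2:
  (-163/15, 377/15) → f = -112/15
  (79/30, 293/60) → f = 767/60
  (23/60, 79/30) → f = 227/60

At the optimal vertex, 9x1 + 6x2 = 53 and -10x1 - 5x2 = -17.
Solving simultaneously gives x1 = -163/15, x2 = 377/15.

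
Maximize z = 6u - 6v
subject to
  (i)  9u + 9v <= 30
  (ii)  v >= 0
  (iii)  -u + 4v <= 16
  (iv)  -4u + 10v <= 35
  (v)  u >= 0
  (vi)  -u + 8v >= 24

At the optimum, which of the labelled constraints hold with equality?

(i) and (vi)

Vertices and z = 6u - 6v:
  (0, 10/3) → z = -20
  (8/27, 82/27) → z = -148/9
  (0, 3) → z = -18

The maximum is at (8/27, 82/27). Substituting into each constraint, equality holds for (i) and (vi); the remaining constraints have slack.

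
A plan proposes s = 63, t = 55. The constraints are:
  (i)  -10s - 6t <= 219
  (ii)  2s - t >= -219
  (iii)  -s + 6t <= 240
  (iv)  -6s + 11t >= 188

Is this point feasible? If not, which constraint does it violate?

Constraint (iii): -s + 6t = 267, which is not ≤ 240. All other constraints are satisfied.

not feasible — violates (iii)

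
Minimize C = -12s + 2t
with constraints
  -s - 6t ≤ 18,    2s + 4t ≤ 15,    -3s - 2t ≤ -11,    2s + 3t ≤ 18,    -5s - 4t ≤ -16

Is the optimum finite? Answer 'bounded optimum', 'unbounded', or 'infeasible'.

bounded optimum

Extreme points and C = -12s + 2t:
  (18, -6) → C = -228
  (84/13, -53/13) → C = -1114/13
  (7/4, 23/8) → C = -61/4
  (27/2, -3) → C = -168
  (6, -7/2) → C = -79
The feasible region has finitely many vertices and no improving ray; the minimum is -228 at (18, -6).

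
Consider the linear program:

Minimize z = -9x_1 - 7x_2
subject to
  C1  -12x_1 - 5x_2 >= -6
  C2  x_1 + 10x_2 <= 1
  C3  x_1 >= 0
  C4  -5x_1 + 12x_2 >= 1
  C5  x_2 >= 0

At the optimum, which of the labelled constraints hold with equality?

Vertices and z = -9x_1 - 7x_2:
  (0, 1/10) → z = -7/10
  (1/31, 3/31) → z = -30/31
  (0, 1/12) → z = -7/12

The minimum is at (1/31, 3/31). Substituting into each constraint, equality holds for C2 and C4; the remaining constraints have slack.

C2 and C4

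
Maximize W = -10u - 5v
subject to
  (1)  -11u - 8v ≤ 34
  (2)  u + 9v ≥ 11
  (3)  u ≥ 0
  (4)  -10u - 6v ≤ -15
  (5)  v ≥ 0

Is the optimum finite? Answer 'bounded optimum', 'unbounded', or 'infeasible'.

Vertices and W = -10u - 5v:
  (23/28, 95/84) → W = -1165/84
  (11, 0) → W = -110
  (0, 5/2) → W = -25/2
The feasible region has finitely many vertices and no improving ray; the maximum is -25/2 at (0, 5/2).

bounded optimum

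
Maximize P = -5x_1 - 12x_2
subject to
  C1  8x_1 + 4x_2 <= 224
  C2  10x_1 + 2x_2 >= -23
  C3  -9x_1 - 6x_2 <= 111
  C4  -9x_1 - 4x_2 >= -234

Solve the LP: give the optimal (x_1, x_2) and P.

Corner points and P = -5x_1 - 12x_2:
  (-45/2, 101) → P = -2199/2
  (10, 36) → P = -482
  (2, -43/2) → P = 248
  (308/3, -345/2) → P = 4670/3

At the optimal vertex, -9x_1 - 6x_2 = 111 and -9x_1 - 4x_2 = -234.
Solving simultaneously gives x_1 = 308/3, x_2 = -345/2.

x_1 = 308/3, x_2 = -345/2, maximum P = 4670/3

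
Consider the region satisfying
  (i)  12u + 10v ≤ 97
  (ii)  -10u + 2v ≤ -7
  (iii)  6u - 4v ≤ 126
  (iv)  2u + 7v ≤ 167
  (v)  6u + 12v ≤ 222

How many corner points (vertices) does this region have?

Pairwise boundary intersections that survive every other constraint:
  (66/31, 443/62)
  (412/27, -155/18)
  (-8, -87/2)

3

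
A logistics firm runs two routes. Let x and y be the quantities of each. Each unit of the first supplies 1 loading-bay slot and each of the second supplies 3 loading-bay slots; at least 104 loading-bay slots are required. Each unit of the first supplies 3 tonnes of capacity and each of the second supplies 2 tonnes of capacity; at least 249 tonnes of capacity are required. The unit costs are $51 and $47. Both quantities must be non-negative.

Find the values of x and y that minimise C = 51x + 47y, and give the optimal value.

Corner points and C = 51x + 47y:
  (0, 249/2) → C = 11703/2
  (104, 0) → C = 5304
  (77, 9) → C = 4350
The feasible region is unbounded (it extends along (0, 1), (1, 0)), but C strictly increases along every unbounded feasible direction, so there is no improving ray and the minimum is attained at a vertex.

The optimum lies where x + 3y = 104 and 3x + 2y = 249.
Solving simultaneously gives x = 77, y = 9.

x = 77, y = 9, minimum C = 4350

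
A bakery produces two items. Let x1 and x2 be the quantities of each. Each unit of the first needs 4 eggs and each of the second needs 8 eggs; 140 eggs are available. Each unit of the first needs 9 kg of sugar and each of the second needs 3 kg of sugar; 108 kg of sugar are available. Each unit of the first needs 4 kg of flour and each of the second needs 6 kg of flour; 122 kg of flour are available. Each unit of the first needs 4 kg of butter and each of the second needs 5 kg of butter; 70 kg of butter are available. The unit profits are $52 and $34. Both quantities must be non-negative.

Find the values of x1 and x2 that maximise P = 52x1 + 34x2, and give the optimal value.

Corner points and P = 52x1 + 34x2:
  (0, 0) → P = 0
  (0, 14) → P = 476
  (12, 0) → P = 624
  (10, 6) → P = 724

The optimum lies where 9x1 + 3x2 = 108 and 4x1 + 5x2 = 70.
Solving simultaneously gives x1 = 10, x2 = 6.

x1 = 10, x2 = 6, maximum P = 724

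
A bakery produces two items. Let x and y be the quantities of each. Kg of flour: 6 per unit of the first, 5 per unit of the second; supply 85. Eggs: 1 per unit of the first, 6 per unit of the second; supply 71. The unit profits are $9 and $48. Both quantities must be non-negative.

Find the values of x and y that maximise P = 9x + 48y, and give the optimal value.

x = 5, y = 11, maximum P = 573

Feasible corners and P = 9x + 48y:
  (0, 0) → P = 0
  (0, 71/6) → P = 568
  (85/6, 0) → P = 255/2
  (5, 11) → P = 573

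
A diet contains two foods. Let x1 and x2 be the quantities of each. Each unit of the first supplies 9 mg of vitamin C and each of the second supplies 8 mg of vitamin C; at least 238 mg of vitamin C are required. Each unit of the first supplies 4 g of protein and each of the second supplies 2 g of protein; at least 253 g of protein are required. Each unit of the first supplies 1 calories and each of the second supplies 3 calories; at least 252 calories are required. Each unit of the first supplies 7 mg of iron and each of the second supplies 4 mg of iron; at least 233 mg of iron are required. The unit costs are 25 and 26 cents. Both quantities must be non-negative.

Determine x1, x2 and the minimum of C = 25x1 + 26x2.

x1 = 51/2, x2 = 151/2, minimum C = 5201/2

Extreme points and C = 25x1 + 26x2:
  (0, 253/2) → C = 3289
  (252, 0) → C = 6300
  (51/2, 151/2) → C = 5201/2
The feasible region is unbounded (it extends along (0, 1), (1, 0)), but C strictly increases along every unbounded feasible direction, so there is no improving ray and the minimum is attained at a vertex.

The optimum lies where 4x1 + 2x2 = 253 and x1 + 3x2 = 252.
Solving simultaneously gives x1 = 51/2, x2 = 151/2.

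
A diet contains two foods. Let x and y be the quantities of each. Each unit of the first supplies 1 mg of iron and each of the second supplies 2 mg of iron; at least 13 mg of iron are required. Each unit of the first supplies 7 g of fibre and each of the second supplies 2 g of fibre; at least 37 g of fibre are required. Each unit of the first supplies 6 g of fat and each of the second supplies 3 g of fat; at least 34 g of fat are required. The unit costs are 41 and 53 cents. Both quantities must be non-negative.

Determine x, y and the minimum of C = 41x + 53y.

Corner points and C = 41x + 53y:
  (0, 37/2) → C = 1961/2
  (13, 0) → C = 533
  (4, 9/2) → C = 805/2
The feasible region is unbounded (it extends along (0, 1), (1, 0)), but C strictly increases along every unbounded feasible direction, so there is no improving ray and the minimum is attained at a vertex.

The optimum lies where x + 2y = 13 and 7x + 2y = 37.
Solving simultaneously gives x = 4, y = 9/2.

x = 4, y = 9/2, minimum C = 805/2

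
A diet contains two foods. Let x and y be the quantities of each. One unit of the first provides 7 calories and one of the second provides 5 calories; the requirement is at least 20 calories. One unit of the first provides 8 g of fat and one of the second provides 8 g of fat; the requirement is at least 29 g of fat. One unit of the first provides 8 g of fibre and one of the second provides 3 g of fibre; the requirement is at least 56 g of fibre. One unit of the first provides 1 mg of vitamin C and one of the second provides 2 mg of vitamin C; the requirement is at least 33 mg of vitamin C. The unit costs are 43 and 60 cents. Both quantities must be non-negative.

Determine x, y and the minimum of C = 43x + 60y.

Feasible corners and C = 43x + 60y:
  (0, 56/3) → C = 1120
  (33, 0) → C = 1419
  (1, 16) → C = 1003
The feasible region is unbounded (it extends along (0, 1), (1, 0)), but C strictly increases along every unbounded feasible direction, so there is no improving ray and the minimum is attained at a vertex.

The optimum lies where 8x + 3y = 56 and x + 2y = 33.
Solving simultaneously gives x = 1, y = 16.

x = 1, y = 16, minimum C = 1003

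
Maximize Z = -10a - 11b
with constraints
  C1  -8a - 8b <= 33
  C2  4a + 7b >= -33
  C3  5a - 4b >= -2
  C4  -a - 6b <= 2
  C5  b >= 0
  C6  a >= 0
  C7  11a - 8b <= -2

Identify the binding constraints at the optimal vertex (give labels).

C6 and C7

Vertices and Z = -10a - 11b:
  (0, 1/2) → Z = -11/2
  (2, 3) → Z = -53
  (0, 1/4) → Z = -11/4

The maximum is at (0, 1/4). Substituting into each constraint, equality holds for C6 and C7; the remaining constraints have slack.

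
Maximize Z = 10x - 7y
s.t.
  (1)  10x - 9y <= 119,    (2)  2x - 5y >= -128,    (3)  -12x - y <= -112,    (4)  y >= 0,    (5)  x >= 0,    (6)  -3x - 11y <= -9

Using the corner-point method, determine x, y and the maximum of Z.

x = 1747/32, y = 759/16, maximum Z = 1711/8

Vertices and Z = 10x - 7y:
  (1747/32, 759/16) → Z = 1711/8
  (119/10, 0) → Z = 119
  (216/31, 880/31) → Z = -4000/31
  (28/3, 0) → Z = 280/3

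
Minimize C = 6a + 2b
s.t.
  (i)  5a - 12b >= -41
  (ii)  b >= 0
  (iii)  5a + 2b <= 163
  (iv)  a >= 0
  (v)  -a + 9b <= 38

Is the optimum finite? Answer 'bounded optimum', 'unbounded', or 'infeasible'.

bounded optimum

Feasible corners and C = 6a + 2b:
  (0, 41/12) → C = 41/6
  (29/11, 149/33) → C = 820/33
  (163/5, 0) → C = 978/5
  (0, 0) → C = 0
  (1391/47, 353/47) → C = 9052/47
The feasible region has finitely many vertices and no improving ray; the minimum is 0 at (0, 0).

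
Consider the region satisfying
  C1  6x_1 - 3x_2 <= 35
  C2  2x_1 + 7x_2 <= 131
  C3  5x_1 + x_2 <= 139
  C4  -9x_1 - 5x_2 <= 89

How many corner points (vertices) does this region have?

Intersecting each pair of boundary lines and keeping only the points that satisfy every inequality leaves:
  (319/24, 179/12)
  (-92/57, -283/19)
  (-1278/53, 1357/53)

3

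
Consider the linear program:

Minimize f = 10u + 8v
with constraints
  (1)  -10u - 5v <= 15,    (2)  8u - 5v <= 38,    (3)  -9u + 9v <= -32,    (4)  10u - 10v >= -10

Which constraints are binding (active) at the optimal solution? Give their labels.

(1) and (2)

Extreme points and f = 10u + 8v:
  (23/18, -50/9) → f = -95/3
  (5/27, -91/27) → f = -226/9
  (182/27, 86/27) → f = 836/9

The minimum is at (23/18, -50/9). Substituting into each constraint, equality holds for (1) and (2); the remaining constraints have slack.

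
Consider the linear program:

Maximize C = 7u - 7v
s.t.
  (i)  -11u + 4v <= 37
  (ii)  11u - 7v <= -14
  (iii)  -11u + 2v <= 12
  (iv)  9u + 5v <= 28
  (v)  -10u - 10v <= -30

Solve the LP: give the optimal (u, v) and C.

u = 7/18, v = 47/18, maximum C = -140/9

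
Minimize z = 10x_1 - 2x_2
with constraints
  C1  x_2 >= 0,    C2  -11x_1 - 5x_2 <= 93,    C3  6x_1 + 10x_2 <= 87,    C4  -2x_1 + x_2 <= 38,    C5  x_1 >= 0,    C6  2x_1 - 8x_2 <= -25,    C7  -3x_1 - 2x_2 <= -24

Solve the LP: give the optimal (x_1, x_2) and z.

Corner points and z = 10x_1 - 2x_2:
  (223/34, 81/17) → z = 953/17
  (11/3, 13/2) → z = 71/3
  (71/14, 123/28) → z = 587/14

At the optimal vertex, 6x_1 + 10x_2 = 87 and -3x_1 - 2x_2 = -24.
Solving simultaneously gives x_1 = 11/3, x_2 = 13/2.

x_1 = 11/3, x_2 = 13/2, minimum z = 71/3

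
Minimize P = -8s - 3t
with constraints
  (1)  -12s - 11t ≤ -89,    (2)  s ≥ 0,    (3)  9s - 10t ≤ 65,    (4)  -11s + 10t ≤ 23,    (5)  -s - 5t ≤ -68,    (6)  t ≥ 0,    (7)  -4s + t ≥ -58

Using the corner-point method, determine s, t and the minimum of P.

Vertices and P = -8s - 3t:
  (113/13, 771/65) → P = -6833/65
  (603/29, 730/29) → P = -7014/29
  (358/21, 214/21) → P = -3506/21

The optimum lies where -11s + 10t = 23 and -4s + t = -58.
Solving simultaneously gives s = 603/29, t = 730/29.

s = 603/29, t = 730/29, minimum P = -7014/29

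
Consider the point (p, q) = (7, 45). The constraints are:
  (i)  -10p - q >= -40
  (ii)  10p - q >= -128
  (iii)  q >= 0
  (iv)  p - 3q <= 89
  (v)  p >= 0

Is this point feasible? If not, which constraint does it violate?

Constraint (i): -10p - q = -115, which is not ≥ -40. All other constraints are satisfied.

not feasible — violates (i)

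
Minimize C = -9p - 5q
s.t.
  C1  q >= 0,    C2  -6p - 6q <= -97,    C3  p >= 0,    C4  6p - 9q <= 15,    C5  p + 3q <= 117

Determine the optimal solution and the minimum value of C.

Extreme points and C = -9p - 5q:
  (0, 97/6) → C = -485/6
  (107/10, 82/15) → C = -3709/30
  (0, 39) → C = -195
  (122/3, 229/9) → C = -4439/9

At the optimal vertex, 6p - 9q = 15 and p + 3q = 117.
Solving simultaneously gives p = 122/3, q = 229/9.

p = 122/3, q = 229/9, minimum C = -4439/9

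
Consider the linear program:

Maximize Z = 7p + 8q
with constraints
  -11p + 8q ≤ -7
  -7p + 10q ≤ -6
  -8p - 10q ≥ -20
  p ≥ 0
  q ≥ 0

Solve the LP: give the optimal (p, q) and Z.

p = 5/2, q = 0, maximum Z = 35/2

Vertices and Z = 7p + 8q:
  (26/15, 46/75) → Z = 426/25
  (6/7, 0) → Z = 6
  (5/2, 0) → Z = 35/2

The optimum lies where -8p - 10q = -20 and q = 0.
Solving simultaneously gives p = 5/2, q = 0.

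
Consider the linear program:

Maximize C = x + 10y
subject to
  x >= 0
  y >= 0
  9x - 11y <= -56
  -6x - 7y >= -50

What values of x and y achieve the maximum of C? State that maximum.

Vertices and C = x + 10y:
  (0, 56/11) → C = 560/11
  (0, 50/7) → C = 500/7
  (158/129, 262/43) → C = 8018/129

The optimum lies where x = 0 and -6x - 7y = -50.
Solving simultaneously gives x = 0, y = 50/7.

x = 0, y = 50/7, maximum C = 500/7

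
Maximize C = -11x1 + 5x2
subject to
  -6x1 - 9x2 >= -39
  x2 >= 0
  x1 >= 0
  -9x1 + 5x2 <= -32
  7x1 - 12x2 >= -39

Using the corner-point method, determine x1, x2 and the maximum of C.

x1 = 32/9, x2 = 0, maximum C = -352/9

Extreme points and C = -11x1 + 5x2:
  (13/2, 0) → C = -143/2
  (161/37, 53/37) → C = -1506/37
  (32/9, 0) → C = -352/9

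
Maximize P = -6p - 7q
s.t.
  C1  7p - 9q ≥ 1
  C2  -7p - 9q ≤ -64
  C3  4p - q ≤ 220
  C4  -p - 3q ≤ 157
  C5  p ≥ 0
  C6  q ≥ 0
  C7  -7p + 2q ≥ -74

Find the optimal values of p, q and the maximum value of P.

p = 65/14, q = 7/2, maximum P = -733/14

Vertices and P = -6p - 7q:
  (65/14, 7/2) → P = -733/14
  (664/49, 73/7) → P = -7561/49
  (64/7, 0) → P = -384/7
  (74/7, 0) → P = -444/7

The binding constraints are 7p - 9q = 1 and -7p - 9q = -64.
Solving simultaneously gives p = 65/14, q = 7/2.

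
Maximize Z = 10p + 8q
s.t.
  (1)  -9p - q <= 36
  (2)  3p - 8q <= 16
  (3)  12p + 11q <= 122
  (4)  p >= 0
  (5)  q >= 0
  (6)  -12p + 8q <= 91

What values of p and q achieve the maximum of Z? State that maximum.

p = 384/43, q = 58/43, maximum Z = 4304/43

Vertices and Z = 10p + 8q:
  (384/43, 58/43) → Z = 4304/43
  (16/3, 0) → Z = 160/3
  (0, 122/11) → Z = 976/11
  (0, 0) → Z = 0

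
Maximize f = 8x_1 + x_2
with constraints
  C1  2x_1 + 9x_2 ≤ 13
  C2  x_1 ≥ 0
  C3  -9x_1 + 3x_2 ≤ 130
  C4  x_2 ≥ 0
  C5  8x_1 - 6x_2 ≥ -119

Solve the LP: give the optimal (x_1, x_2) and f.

x_1 = 13/2, x_2 = 0, maximum f = 52

Corner points and f = 8x_1 + x_2:
  (0, 13/9) → f = 13/9
  (13/2, 0) → f = 52
  (0, 0) → f = 0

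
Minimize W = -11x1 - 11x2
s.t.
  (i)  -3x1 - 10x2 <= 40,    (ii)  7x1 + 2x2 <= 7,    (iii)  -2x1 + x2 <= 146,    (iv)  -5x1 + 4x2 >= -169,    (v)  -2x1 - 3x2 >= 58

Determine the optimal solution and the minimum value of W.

Corner points and W = -11x1 - 11x2:
  (-1500/23, 358/23) → W = 12562/23
  (-460/11, 94/11) → W = 366
  (-62, 22) → W = 440

x1 = -460/11, x2 = 94/11, minimum W = 366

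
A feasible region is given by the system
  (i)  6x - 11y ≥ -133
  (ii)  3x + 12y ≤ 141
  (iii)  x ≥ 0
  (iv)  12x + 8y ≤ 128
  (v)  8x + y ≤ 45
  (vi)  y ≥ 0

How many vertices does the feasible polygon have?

5

Pairwise boundary intersections that survive every other constraint:
  (0, 47/4)
  (17/5, 109/10)
  (0, 0)
  (58/13, 121/13)
  (45/8, 0)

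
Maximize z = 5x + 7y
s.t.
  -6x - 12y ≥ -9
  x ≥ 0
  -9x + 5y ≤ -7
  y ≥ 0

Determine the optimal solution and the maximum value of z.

x = 3/2, y = 0, maximum z = 15/2

Corner points and z = 5x + 7y:
  (43/46, 13/46) → z = 153/23
  (3/2, 0) → z = 15/2
  (7/9, 0) → z = 35/9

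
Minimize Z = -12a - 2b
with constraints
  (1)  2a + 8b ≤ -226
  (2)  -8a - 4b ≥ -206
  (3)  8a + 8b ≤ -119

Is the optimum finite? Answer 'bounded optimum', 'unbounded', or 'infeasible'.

From the feasible point (107/6, -785/24), moving in the direction (4, -8) keeps every constraint satisfied while Z decreases without bound.

unbounded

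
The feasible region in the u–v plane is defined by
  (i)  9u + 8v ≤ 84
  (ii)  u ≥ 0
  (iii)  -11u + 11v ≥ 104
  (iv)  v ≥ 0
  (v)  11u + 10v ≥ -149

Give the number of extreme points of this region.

The feasible vertices (each the meet of two boundaries and inside every other half-plane) are:
  (0, 21/2)
  (92/187, 1860/187)
  (0, 104/11)

3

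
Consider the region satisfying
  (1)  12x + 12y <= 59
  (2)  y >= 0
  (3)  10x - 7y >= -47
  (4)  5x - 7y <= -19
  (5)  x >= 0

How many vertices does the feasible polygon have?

Pairwise boundary intersections that survive every other constraint:
  (185/144, 523/144)
  (0, 59/12)
  (0, 19/7)

3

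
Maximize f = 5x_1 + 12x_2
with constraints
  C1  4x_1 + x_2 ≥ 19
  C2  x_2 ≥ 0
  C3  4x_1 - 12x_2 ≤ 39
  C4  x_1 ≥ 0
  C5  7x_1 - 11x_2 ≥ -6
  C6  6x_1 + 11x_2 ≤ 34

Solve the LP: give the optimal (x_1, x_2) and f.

x_1 = 175/38, x_2 = 11/19, maximum f = 1139/38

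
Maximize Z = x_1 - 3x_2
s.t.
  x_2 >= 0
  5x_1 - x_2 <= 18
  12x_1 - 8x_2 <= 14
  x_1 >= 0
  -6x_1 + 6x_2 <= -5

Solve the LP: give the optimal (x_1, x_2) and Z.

x_1 = 7/6, x_2 = 0, maximum Z = 7/6

Extreme points and Z = x_1 - 3x_2:
  (7/6, 0) → Z = 7/6
  (5/6, 0) → Z = 5/6
  (11/6, 1) → Z = -7/6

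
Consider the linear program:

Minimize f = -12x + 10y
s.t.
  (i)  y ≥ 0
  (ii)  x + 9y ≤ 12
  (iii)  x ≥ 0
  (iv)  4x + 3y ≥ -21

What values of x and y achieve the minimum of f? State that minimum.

x = 12, y = 0, minimum f = -144

Vertices and f = -12x + 10y:
  (12, 0) → f = -144
  (0, 0) → f = 0
  (0, 4/3) → f = 40/3

The optimum lies where y = 0 and x + 9y = 12.
Solving simultaneously gives x = 12, y = 0.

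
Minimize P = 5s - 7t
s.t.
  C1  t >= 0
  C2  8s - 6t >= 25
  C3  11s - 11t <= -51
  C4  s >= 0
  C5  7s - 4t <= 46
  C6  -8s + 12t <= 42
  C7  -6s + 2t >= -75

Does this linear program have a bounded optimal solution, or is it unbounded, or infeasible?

infeasible

The boundaries t = 0 and 8s - 6t = 25 meet at (25/8, 0), but that point violates 11s - 11t ≤ -51. Every candidate vertex is excluded by some other constraint, so the feasible region is empty.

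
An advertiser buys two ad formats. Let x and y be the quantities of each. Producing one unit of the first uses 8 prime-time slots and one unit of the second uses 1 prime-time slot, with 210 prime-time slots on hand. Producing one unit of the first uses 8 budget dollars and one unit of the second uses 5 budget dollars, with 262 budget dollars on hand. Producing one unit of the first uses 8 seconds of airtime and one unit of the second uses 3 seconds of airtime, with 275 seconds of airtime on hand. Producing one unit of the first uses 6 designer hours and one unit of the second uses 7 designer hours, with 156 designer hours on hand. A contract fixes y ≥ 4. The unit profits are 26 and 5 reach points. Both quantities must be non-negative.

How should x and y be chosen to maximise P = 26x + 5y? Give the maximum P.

x = 64/3, y = 4, maximum P = 1724/3

Feasible corners and P = 26x + 5y:
  (0, 156/7) → P = 780/7
  (0, 4) → P = 20
  (64/3, 4) → P = 1724/3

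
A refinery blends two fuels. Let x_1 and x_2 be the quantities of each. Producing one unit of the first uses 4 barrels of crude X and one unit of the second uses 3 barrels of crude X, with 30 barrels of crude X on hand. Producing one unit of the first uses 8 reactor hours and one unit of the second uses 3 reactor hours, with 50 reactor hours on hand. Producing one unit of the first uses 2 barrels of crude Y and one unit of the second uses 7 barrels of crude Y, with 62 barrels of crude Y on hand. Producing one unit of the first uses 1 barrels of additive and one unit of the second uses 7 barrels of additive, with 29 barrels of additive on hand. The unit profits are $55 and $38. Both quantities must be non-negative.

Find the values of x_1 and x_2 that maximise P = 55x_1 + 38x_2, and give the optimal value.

x_1 = 5, x_2 = 10/3, maximum P = 1205/3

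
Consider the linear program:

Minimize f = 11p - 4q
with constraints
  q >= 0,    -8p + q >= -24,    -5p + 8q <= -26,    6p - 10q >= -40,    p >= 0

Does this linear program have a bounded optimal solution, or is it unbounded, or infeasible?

The boundaries q = 0 and -8p + q = -24 meet at (3, 0), but that point violates -5p + 8q ≤ -26. Every candidate vertex is excluded by some other constraint, so the feasible region is empty.

infeasible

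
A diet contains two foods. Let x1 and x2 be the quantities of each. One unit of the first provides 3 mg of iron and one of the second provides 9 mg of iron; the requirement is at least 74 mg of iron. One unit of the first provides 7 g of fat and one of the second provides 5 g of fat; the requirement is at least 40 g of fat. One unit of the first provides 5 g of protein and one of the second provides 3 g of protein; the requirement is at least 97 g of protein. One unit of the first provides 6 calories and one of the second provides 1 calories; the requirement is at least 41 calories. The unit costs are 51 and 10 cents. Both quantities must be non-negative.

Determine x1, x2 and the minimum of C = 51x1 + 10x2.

Vertices and C = 51x1 + 10x2:
  (0, 41) → C = 410
  (74/3, 0) → C = 1258
  (217/12, 79/36) → C = 33991/36
  (2, 29) → C = 392
The feasible region is unbounded (it extends along (0, 1), (1, 0)), but C strictly increases along every unbounded feasible direction, so there is no improving ray and the minimum is attained at a vertex.

At the optimal vertex, 5x1 + 3x2 = 97 and 6x1 + x2 = 41.
Solving simultaneously gives x1 = 2, x2 = 29.

x1 = 2, x2 = 29, minimum C = 392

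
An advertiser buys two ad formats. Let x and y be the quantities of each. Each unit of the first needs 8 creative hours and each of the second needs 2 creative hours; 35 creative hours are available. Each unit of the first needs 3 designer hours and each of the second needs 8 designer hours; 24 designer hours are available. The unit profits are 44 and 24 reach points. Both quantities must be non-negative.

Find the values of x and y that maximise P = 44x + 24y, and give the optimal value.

x = 4, y = 3/2, maximum P = 212

Feasible corners and P = 44x + 24y:
  (0, 0) → P = 0
  (0, 3) → P = 72
  (35/8, 0) → P = 385/2
  (4, 3/2) → P = 212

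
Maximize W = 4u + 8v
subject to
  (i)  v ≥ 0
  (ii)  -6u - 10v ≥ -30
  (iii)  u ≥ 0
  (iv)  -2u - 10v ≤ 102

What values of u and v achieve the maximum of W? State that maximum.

u = 0, v = 3, maximum W = 24

Feasible corners and W = 4u + 8v:
  (5, 0) → W = 20
  (0, 0) → W = 0
  (0, 3) → W = 24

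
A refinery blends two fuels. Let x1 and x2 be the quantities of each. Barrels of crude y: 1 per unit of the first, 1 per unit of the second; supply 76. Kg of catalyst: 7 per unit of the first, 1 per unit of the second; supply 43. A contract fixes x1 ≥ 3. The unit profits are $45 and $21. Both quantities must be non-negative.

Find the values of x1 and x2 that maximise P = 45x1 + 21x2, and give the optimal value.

x1 = 3, x2 = 22, maximum P = 597

Vertices and P = 45x1 + 21x2:
  (43/7, 0) → P = 1935/7
  (3, 0) → P = 135
  (3, 22) → P = 597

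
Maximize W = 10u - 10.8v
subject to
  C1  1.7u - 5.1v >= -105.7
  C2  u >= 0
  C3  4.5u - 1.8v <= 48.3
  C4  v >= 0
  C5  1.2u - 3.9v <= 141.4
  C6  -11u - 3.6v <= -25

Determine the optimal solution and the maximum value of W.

u = 161/15, v = 0, maximum W = 322/3

Extreme points and W = 10u - 10.8v:
  (0, 1057/51) → W = -19026/85
  (4851/221, 18592/663) → W = -5418/65
  (0, 125/18) → W = -75
  (161/15, 0) → W = 322/3
  (25/11, 0) → W = 250/11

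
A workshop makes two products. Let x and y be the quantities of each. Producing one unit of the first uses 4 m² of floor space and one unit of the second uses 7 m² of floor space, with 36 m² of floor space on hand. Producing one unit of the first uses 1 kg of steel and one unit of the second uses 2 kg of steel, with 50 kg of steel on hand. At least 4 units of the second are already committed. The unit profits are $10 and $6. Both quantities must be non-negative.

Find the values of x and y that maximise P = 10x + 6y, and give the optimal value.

x = 2, y = 4, maximum P = 44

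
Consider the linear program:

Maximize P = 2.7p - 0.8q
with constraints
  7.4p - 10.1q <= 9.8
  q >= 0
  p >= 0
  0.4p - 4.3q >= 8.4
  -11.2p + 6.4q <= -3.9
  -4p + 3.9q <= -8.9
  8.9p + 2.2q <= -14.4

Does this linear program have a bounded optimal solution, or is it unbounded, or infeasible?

infeasible

The boundaries -4p + 3.9q = -8.9 and 8.9p + 2.2q = -14.4 meet at (-3658/4351, -13681/4351), but that point violates 7.4p - 10.1q ≤ 9.8. Every candidate vertex is excluded by some other constraint, so the feasible region is empty.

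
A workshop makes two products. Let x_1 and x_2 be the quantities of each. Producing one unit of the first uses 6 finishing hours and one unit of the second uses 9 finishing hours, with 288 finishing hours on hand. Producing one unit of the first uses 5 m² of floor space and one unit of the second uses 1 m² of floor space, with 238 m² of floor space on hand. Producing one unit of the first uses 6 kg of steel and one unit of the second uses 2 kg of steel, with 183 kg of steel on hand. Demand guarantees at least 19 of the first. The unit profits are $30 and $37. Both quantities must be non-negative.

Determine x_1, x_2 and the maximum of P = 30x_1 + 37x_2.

x_1 = 51/2, x_2 = 15, maximum P = 1320

Corner points and P = 30x_1 + 37x_2:
  (61/2, 0) → P = 915
  (19, 0) → P = 570
  (51/2, 15) → P = 1320
  (19, 58/3) → P = 3856/3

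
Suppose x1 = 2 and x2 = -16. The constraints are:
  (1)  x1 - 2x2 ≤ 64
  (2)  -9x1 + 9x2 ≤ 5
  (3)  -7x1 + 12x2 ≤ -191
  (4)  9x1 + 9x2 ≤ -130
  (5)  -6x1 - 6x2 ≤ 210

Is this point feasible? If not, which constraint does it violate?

Constraint (4): 9x1 + 9x2 = -126, which is not ≤ -130. All other constraints are satisfied.

not feasible — violates (4)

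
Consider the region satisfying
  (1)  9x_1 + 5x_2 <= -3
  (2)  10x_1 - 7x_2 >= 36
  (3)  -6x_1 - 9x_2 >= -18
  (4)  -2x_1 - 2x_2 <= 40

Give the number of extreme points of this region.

Intersecting each pair of boundary lines and keeping only the points that satisfy every inequality leaves:
  (159/113, -354/113)
  (97/4, -177/4)
  (-104/17, -236/17)

3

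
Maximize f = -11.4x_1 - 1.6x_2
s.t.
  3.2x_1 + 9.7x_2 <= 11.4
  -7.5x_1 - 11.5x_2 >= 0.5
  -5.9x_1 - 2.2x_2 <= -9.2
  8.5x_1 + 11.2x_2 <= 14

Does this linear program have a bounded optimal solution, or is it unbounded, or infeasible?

bounded optimum

Corner points and f = -11.4x_1 - 1.6x_2:
  (2138/1027, -1439/1027) → f = -110354/5135
  (3332/275, -437/55) → f = -172444/1375
The feasible region has finitely many vertices and no improving ray; the maximum is -110354/5135 at (2138/1027, -1439/1027).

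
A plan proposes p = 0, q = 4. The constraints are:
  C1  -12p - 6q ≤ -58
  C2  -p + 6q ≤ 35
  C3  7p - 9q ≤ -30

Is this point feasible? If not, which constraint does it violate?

not feasible — violates C1

Constraint C1: -12p - 6q = -24, which is not ≤ -58. All other constraints are satisfied.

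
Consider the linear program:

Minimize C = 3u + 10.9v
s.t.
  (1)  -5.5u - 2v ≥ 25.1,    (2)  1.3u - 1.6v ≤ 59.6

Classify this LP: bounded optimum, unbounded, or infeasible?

From the feasible point (104/15, -1897/60), moving in the direction (-1.6, -1.3) keeps every constraint satisfied while C decreases without bound.

unbounded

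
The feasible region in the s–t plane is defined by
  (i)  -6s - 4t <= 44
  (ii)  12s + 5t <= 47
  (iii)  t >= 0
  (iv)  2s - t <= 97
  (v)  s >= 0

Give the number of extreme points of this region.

3

Intersecting each pair of boundary lines and keeping only the points that satisfy every inequality leaves:
  (47/12, 0)
  (0, 47/5)
  (0, 0)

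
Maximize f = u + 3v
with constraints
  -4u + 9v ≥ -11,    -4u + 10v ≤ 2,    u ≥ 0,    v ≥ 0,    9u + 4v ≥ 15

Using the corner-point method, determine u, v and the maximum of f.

u = 32, v = 13, maximum f = 71

Vertices and f = u + 3v:
  (32, 13) → f = 71
  (11/4, 0) → f = 11/4
  (71/53, 39/53) → f = 188/53
  (5/3, 0) → f = 5/3

The optimum lies where -4u + 9v = -11 and -4u + 10v = 2.
Solving simultaneously gives u = 32, v = 13.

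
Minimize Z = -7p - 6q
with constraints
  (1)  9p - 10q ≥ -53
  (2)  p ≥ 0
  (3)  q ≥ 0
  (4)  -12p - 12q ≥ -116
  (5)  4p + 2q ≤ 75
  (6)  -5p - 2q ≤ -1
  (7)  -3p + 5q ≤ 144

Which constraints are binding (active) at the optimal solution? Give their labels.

(3) and (4)

Vertices and Z = -7p - 6q:
  (0, 53/10) → Z = -159/5
  (131/57, 140/19) → Z = -3437/57
  (0, 1/2) → Z = -3
  (29/3, 0) → Z = -203/3
  (1/5, 0) → Z = -7/5

The minimum is at (29/3, 0). Substituting into each constraint, equality holds for (3) and (4); the remaining constraints have slack.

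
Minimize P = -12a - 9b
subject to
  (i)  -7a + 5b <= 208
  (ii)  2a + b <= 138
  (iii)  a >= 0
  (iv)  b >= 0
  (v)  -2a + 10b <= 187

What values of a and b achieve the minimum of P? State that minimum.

Corner points and P = -12a - 9b:
  (69, 0) → P = -828
  (1193/22, 325/11) → P = -10083/11
  (0, 0) → P = 0
  (0, 187/10) → P = -1683/10

At the optimal vertex, 2a + b = 138 and -2a + 10b = 187.
Solving simultaneously gives a = 1193/22, b = 325/11.

a = 1193/22, b = 325/11, minimum P = -10083/11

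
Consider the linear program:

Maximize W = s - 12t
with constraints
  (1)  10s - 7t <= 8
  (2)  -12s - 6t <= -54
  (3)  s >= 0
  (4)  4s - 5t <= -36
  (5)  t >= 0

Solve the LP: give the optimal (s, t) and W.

Vertices and W = s - 12t:
  (146/11, 196/11) → W = -2206/11
  (0, 9) → W = -108
  (9/14, 54/7) → W = -1287/14
The feasible region is unbounded (it extends along (0, 1), (7, 10)), but W strictly decreases along every unbounded feasible direction, so there is no improving ray and the maximum is attained at a vertex.

s = 9/14, t = 54/7, maximum W = -1287/14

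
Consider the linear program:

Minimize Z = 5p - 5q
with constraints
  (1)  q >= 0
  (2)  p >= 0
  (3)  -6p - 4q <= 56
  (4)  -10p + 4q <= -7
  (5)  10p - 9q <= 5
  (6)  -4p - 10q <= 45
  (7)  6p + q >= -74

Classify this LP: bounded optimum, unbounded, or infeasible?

From the feasible point (43/50, 2/5), moving in the direction (4, 10) keeps every constraint satisfied while Z decreases without bound.

unbounded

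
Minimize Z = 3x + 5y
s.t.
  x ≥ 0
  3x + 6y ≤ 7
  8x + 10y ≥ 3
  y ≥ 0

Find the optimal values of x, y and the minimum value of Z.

x = 3/8, y = 0, minimum Z = 9/8

Corner points and Z = 3x + 5y:
  (0, 7/6) → Z = 35/6
  (0, 3/10) → Z = 3/2
  (7/3, 0) → Z = 7
  (3/8, 0) → Z = 9/8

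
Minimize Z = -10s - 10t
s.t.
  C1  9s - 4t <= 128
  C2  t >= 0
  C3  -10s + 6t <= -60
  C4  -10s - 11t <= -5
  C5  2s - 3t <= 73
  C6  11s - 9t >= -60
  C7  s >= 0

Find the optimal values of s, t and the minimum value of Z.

s = 1392/37, t = 1948/37, minimum Z = -33400/37

Extreme points and Z = -10s - 10t:
  (128/9, 0) → Z = -1280/9
  (1392/37, 1948/37) → Z = -33400/37
  (6, 0) → Z = -60
  (75/2, 105/2) → Z = -900

The optimum lies where 9s - 4t = 128 and 11s - 9t = -60.
Solving simultaneously gives s = 1392/37, t = 1948/37.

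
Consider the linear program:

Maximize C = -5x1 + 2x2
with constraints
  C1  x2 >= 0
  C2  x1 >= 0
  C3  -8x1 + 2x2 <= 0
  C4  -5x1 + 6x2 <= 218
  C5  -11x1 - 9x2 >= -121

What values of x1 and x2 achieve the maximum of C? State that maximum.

x1 = 121/47, x2 = 484/47, maximum C = 363/47

Corner points and C = -5x1 + 2x2:
  (0, 0) → C = 0
  (11, 0) → C = -55
  (121/47, 484/47) → C = 363/47

The optimum lies where -8x1 + 2x2 = 0 and -11x1 - 9x2 = -121.
Solving simultaneously gives x1 = 121/47, x2 = 484/47.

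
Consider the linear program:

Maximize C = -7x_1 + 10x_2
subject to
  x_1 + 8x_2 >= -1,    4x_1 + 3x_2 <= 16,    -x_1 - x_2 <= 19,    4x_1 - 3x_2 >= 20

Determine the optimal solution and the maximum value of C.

x_1 = 9/2, x_2 = -2/3, maximum C = -229/6

Feasible corners and C = -7x_1 + 10x_2:
  (131/29, -20/29) → C = -1117/29
  (157/35, -24/35) → C = -1339/35
  (9/2, -2/3) → C = -229/6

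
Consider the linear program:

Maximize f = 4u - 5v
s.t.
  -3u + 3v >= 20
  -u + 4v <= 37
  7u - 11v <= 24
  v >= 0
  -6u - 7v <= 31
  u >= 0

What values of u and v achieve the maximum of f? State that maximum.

u = 0, v = 20/3, maximum f = -100/3

Feasible corners and f = 4u - 5v:
  (31/9, 91/9) → f = -331/9
  (0, 20/3) → f = -100/3
  (0, 37/4) → f = -185/4

The binding constraints are -3u + 3v = 20 and u = 0.
Solving simultaneously gives u = 0, v = 20/3.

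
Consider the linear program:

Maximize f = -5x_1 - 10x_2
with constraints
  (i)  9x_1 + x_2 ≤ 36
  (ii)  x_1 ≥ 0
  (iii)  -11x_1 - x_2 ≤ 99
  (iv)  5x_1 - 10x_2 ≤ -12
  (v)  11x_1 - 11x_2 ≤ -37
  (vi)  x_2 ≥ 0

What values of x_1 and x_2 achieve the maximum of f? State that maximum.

x_1 = 0, x_2 = 37/11, maximum f = -370/11

Vertices and f = -5x_1 - 10x_2:
  (0, 36) → f = -360
  (359/110, 729/110) → f = -1817/22
  (0, 37/11) → f = -370/11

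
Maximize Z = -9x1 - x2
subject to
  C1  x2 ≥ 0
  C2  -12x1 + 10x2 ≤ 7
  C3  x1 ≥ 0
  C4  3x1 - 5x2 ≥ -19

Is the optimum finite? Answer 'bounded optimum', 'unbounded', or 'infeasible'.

Feasible corners and Z = -9x1 - x2:
  (0, 0) → Z = 0
  (0, 7/10) → Z = -7/10
  (31/6, 69/10) → Z = -267/5
The feasible region has finitely many vertices and no improving ray; the maximum is 0 at (0, 0).

bounded optimum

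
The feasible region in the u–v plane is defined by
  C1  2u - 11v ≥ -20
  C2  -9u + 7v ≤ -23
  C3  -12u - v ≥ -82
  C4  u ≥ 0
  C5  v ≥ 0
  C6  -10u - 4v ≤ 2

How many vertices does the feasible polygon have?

4

Intersecting each pair of boundary lines and keeping only the points that satisfy every inequality leaves:
  (393/85, 226/85)
  (441/67, 202/67)
  (23/9, 0)
  (41/6, 0)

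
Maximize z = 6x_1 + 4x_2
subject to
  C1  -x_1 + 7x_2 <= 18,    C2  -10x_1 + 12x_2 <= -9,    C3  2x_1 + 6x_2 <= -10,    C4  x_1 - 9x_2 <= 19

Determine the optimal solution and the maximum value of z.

Corner points and z = 6x_1 + 4x_2:
  (-11/14, -59/42) → z = -31/3
  (-49/26, -181/78) → z = -803/39
  (1, -2) → z = -2

x_1 = 1, x_2 = -2, maximum z = -2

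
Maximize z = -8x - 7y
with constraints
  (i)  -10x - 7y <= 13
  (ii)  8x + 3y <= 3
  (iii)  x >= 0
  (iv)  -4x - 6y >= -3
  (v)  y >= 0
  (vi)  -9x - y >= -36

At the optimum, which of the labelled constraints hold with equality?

Corner points and z = -8x - 7y:
  (1/4, 1/3) → z = -13/3
  (3/8, 0) → z = -3
  (0, 1/2) → z = -7/2
  (0, 0) → z = 0

The maximum is at (0, 0). Substituting into each constraint, equality holds for (iii) and (v); the remaining constraints have slack.

(iii) and (v)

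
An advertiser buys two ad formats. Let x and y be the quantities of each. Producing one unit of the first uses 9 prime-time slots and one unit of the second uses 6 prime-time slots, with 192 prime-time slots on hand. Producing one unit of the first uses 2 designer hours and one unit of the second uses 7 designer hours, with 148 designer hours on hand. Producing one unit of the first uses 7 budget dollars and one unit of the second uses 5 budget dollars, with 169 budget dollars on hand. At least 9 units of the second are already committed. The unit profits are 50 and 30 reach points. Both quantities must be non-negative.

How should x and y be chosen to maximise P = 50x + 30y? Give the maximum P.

x = 46/3, y = 9, maximum P = 3110/3

Extreme points and P = 50x + 30y:
  (0, 148/7) → P = 4440/7
  (0, 9) → P = 270
  (152/17, 316/17) → P = 17080/17
  (46/3, 9) → P = 3110/3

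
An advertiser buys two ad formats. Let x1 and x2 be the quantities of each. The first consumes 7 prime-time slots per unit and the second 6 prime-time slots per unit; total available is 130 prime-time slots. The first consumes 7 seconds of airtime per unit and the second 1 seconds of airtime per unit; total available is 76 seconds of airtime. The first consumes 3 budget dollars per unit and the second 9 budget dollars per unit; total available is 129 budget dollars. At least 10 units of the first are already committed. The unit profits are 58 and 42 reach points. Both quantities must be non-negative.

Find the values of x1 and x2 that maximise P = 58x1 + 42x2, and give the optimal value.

x1 = 10, x2 = 6, maximum P = 832

Vertices and P = 58x1 + 42x2:
  (76/7, 0) → P = 4408/7
  (10, 0) → P = 580
  (10, 6) → P = 832

The optimum lies where 7x1 + x2 = 76 and x1 = 10.
Solving simultaneously gives x1 = 10, x2 = 6.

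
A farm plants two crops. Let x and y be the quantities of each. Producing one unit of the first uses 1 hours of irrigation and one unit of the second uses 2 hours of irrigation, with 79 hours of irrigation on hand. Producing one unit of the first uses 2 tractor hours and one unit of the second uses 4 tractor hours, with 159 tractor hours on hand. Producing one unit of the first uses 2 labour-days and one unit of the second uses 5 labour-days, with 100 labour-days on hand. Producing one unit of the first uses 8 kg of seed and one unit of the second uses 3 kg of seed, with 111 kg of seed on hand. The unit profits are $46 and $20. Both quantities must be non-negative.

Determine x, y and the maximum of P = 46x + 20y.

Feasible corners and P = 46x + 20y:
  (0, 0) → P = 0
  (0, 20) → P = 400
  (111/8, 0) → P = 2553/4
  (15/2, 17) → P = 685

The optimum lies where 2x + 5y = 100 and 8x + 3y = 111.
Solving simultaneously gives x = 15/2, y = 17.

x = 15/2, y = 17, maximum P = 685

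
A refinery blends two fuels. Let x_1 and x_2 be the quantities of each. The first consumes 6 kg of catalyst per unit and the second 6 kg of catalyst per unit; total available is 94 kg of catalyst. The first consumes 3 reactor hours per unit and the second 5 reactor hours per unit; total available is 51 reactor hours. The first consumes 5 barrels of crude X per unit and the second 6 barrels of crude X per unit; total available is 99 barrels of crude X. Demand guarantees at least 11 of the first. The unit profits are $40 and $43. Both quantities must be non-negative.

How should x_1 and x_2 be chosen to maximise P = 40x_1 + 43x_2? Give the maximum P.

Extreme points and P = 40x_1 + 43x_2:
  (47/3, 0) → P = 1880/3
  (11, 0) → P = 440
  (41/3, 2) → P = 1898/3
  (11, 18/5) → P = 2974/5

At the optimal vertex, 6x_1 + 6x_2 = 94 and 3x_1 + 5x_2 = 51.
Solving simultaneously gives x_1 = 41/3, x_2 = 2.

x_1 = 41/3, x_2 = 2, maximum P = 1898/3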